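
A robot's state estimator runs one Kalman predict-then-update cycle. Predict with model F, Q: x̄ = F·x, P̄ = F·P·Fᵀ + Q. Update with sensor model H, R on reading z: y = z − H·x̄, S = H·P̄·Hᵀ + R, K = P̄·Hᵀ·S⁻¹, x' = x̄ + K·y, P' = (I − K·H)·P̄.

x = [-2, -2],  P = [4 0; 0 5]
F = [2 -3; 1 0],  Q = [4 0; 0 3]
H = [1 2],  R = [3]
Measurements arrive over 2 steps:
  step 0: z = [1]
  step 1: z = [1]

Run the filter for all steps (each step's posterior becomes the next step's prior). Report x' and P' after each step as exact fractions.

step 0: x' = [499/128, -95/64], P' = [1759/128 -379/64; -379/64 103/32]
step 1: x' = [17275/26238, 3155/13119], P' = [93913/13119 -69961/26238; -69961/26238 42539/26238]

step 0: x̄ = F·x = [2, -2]
step 0: P̄ = F·P·Fᵀ + Q = [65 8; 8 7]
step 0: y = z − H·x̄ = [3]
step 0: S = H·P̄·Hᵀ + R = [128]
step 0: K = P̄·Hᵀ·S⁻¹ = [81/128; 11/64]
step 0: x' = x̄ + K·y = [499/128, -95/64]
step 0: P' = (I − K·H)·P̄ = [1759/128 -379/64; -379/64 103/32]
step 1: x̄ = F·x = [49/4, 499/128]
step 1: P̄ = F·P·Fᵀ + Q = [159 181/4; 181/4 2143/128]
step 1: y = z − H·x̄ = [-1219/64]
step 1: S = H·P̄·Hᵀ + R = [13119/32]
step 1: K = P̄·Hᵀ·S⁻¹ = [7984/13119; 5039/26238]
step 1: x' = x̄ + K·y = [17275/26238, 3155/13119]
step 1: P' = (I − K·H)·P̄ = [93913/13119 -69961/26238; -69961/26238 42539/26238]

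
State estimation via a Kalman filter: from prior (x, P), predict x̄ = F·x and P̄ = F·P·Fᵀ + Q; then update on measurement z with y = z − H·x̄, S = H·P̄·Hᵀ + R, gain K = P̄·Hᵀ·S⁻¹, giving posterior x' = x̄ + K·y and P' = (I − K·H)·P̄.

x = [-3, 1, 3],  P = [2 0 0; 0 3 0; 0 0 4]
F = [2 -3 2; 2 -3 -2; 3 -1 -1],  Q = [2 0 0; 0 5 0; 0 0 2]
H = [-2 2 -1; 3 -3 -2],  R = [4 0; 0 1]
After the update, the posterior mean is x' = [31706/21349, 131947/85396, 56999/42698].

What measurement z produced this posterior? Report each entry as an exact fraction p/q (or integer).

x̄ = F·x = [-3, -15, -13]
P̄ = F·P·Fᵀ + Q = [53 19 13; 19 56 29; 13 29 27]
S = H·P̄·Hᵀ + R = [251 -388; -388 940]
K = P̄·Hᵀ·S⁻¹ = [-11663/21349 -3088/21349; -5818/21349 -24959/85396; -8719/21349 -11831/42698]
x' − x̄ = [95753/21349, 1412887/85396, 612073/42698] = K·y
y = (KᵀK)⁻¹·Kᵀ·(x' − x̄) = [9, -65]
z = y + H·x̄ = [9, -65] + [-11, 62] = [-2, -3]

z = [-2, -3]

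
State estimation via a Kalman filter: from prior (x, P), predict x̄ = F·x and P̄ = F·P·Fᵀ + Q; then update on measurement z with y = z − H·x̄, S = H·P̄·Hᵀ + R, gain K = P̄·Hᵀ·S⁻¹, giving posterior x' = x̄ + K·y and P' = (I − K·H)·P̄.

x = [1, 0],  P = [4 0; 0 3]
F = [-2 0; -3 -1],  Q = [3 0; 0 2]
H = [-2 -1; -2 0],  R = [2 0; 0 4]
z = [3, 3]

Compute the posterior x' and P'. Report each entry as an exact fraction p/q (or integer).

x̄ = F·x = [-2, -3]
P̄ = F·P·Fᵀ + Q = [19 24; 24 41]
y = z − H·x̄ = [-4, -1]
S = H·P̄·Hᵀ + R = [215 124; 124 80]
K = P̄·Hᵀ·S⁻¹ = [-31/228 -241/912; -73/114 179/456]
x' = x̄ + K·y = [-1087/912, -379/456]
P' = (I − K·H)·P̄ = [241/456 -179/228; -179/228 325/114]

x' = [-1087/912, -379/456]
P' = [241/456 -179/228; -179/228 325/114]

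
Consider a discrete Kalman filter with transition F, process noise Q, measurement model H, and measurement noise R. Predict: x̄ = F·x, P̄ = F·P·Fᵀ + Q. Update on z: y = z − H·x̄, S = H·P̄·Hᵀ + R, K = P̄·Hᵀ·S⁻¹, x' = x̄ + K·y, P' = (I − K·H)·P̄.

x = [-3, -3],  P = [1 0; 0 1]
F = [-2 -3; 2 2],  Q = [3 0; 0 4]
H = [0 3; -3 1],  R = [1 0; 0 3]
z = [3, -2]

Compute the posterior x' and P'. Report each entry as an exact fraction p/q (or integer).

x' = [217/195, 2486/2665]
P' = [64/195 2/65; 2/65 288/2665]

x̄ = F·x = [15, -12]
P̄ = F·P·Fᵀ + Q = [16 -10; -10 12]
y = z − H·x̄ = [39, 55]
S = H·P̄·Hᵀ + R = [109 126; 126 219]
K = P̄·Hᵀ·S⁻¹ = [6/65 -62/195; 864/2665 14/2665]
x' = x̄ + K·y = [217/195, 2486/2665]
P' = (I − K·H)·P̄ = [64/195 2/65; 2/65 288/2665]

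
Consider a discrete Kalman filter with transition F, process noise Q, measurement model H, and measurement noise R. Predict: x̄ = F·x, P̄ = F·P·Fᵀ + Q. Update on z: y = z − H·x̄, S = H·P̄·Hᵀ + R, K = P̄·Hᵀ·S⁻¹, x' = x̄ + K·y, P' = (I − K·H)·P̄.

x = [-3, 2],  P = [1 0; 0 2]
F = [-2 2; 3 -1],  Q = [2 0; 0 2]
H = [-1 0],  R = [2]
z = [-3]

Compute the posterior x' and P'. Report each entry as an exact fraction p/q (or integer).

x̄ = F·x = [10, -11]
P̄ = F·P·Fᵀ + Q = [14 -10; -10 13]
y = z − H·x̄ = [7]
S = H·P̄·Hᵀ + R = [16]
K = P̄·Hᵀ·S⁻¹ = [-7/8; 5/8]
x' = x̄ + K·y = [31/8, -53/8]
P' = (I − K·H)·P̄ = [7/4 -5/4; -5/4 27/4]

x' = [31/8, -53/8]
P' = [7/4 -5/4; -5/4 27/4]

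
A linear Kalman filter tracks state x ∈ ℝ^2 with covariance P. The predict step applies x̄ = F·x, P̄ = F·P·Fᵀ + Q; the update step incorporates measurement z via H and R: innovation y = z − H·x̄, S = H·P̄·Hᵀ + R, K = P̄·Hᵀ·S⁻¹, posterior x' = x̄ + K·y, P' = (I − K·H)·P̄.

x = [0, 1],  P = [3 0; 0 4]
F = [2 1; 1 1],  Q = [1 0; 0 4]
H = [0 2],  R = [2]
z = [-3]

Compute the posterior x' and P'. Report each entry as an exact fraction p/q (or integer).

x' = [-27/23, -32/23]
P' = [191/23 10/23; 10/23 11/23]

x̄ = F·x = [1, 1]
P̄ = F·P·Fᵀ + Q = [17 10; 10 11]
y = z − H·x̄ = [-5]
S = H·P̄·Hᵀ + R = [46]
K = P̄·Hᵀ·S⁻¹ = [10/23; 11/23]
x' = x̄ + K·y = [-27/23, -32/23]
P' = (I − K·H)·P̄ = [191/23 10/23; 10/23 11/23]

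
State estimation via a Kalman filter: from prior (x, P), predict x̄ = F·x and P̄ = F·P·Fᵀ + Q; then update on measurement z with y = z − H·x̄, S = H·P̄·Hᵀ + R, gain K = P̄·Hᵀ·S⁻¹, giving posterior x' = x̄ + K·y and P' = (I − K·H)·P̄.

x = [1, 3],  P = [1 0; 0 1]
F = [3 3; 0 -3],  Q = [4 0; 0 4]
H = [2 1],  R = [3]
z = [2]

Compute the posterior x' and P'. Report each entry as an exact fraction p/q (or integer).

x' = [361/68, -547/68]
P' = [271/68 -437/68; -437/68 859/68]

x̄ = F·x = [12, -9]
P̄ = F·P·Fᵀ + Q = [22 -9; -9 13]
y = z − H·x̄ = [-13]
S = H·P̄·Hᵀ + R = [68]
K = P̄·Hᵀ·S⁻¹ = [35/68; -5/68]
x' = x̄ + K·y = [361/68, -547/68]
P' = (I − K·H)·P̄ = [271/68 -437/68; -437/68 859/68]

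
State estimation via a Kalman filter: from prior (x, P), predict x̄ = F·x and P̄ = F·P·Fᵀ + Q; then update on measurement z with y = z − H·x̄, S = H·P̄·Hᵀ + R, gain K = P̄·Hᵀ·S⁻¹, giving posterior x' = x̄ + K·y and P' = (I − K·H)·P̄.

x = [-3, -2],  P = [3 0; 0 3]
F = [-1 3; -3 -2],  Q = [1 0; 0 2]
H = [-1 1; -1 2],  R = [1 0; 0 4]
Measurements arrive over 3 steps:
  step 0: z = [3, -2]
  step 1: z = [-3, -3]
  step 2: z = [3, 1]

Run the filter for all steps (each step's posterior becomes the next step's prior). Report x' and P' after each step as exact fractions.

step 0: x̄ = F·x = [-3, 13]
step 0: P̄ = F·P·Fᵀ + Q = [31 -9; -9 41]
step 0: y = z − H·x̄ = [-13, -31]
step 0: S = H·P̄·Hᵀ + R = [91 140; 140 235]
step 0: K = P̄·Hᵀ·S⁻¹ = [-508/357 163/255; -66/119 61/85]
step 0: x' = x̄ + K·y = [-7706/1785, -1212/595]
step 0: P' = (I − K·H)·P̄ = [9644/1785 2368/595; 2368/595 2038/595]
step 1: x̄ = F·x = [-3202/1785, 2026/119]
step 1: P̄ = F·P·Fᵀ + Q = [23831/1785 -3832/119; -3832/119 13338/119]
step 1: y = z − H·x̄ = [-2291/105, -69337/1785]
step 1: S = H·P̄·Hᵀ + R = [20038/105 35083/105; 35083/105 1061171/1785]
step 1: K = P̄·Hᵀ·S⁻¹ = [-280784/462391 97333/462391; 210078/3236737 1277742/3236737]
step 1: x' = x̄ + K·y = [1516157/462391, 889486/3236737]
step 1: P' = (I − K·H)·P̄ = [950900/462391 670116/462391; 670116/462391 4900890/3236737]
step 2: x̄ = F·x = [-7944641/3236737, -33618269/3236737]
step 2: P̄ = F·P·Fᵀ + Q = [25856175/3236737 -42272124/3236737; -42272124/3236737 142273478/3236737]
step 2: y = z − H·x̄ = [35383839/3236737, 8932662/462391]
step 2: S = H·P̄·Hᵀ + R = [255910638/3236737 62459929/462391; 62459929/462391 110997933/462391]
step 2: K = P̄·Hᵀ·S⁻¹ = [-1441416000/2372132537 474050979/2372132537; 153731006/2372132537 911270482/2372132537]
step 2: x' = x̄ + K·y = [-12422020363/2372132537, -5353199263/2372132537]
step 2: P' = (I − K·H)·P̄ = [4779035916/2372132537 3337619916/2372132537; 3337619916/2372132537 3491350922/2372132537]

step 0: x' = [-7706/1785, -1212/595], P' = [9644/1785 2368/595; 2368/595 2038/595]
step 1: x' = [1516157/462391, 889486/3236737], P' = [950900/462391 670116/462391; 670116/462391 4900890/3236737]
step 2: x' = [-12422020363/2372132537, -5353199263/2372132537], P' = [4779035916/2372132537 3337619916/2372132537; 3337619916/2372132537 3491350922/2372132537]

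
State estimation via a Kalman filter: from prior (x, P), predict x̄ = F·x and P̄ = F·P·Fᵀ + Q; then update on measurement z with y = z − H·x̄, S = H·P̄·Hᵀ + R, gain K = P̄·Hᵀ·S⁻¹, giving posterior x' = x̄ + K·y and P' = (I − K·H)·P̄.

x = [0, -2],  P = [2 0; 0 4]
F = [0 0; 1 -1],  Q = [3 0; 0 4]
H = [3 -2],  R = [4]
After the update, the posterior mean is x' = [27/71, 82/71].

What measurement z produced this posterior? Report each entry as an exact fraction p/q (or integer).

x̄ = F·x = [0, 2]
P̄ = F·P·Fᵀ + Q = [3 0; 0 10]
S = H·P̄·Hᵀ + R = [71]
K = P̄·Hᵀ·S⁻¹ = [9/71; -20/71]
x' − x̄ = [27/71, -60/71] = K·y
y = (KᵀK)⁻¹·Kᵀ·(x' − x̄) = [3]
z = y + H·x̄ = [3] + [-4] = [-1]

z = [-1]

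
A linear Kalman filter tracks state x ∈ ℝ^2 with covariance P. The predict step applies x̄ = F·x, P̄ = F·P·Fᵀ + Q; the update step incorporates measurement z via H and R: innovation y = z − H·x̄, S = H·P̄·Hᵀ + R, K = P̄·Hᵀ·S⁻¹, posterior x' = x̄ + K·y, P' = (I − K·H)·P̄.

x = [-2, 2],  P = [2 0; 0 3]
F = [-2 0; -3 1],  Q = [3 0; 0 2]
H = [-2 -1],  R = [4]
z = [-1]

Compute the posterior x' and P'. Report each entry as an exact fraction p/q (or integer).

x' = [-2/7, 247/119]
P' = [9/7 -10/7; -10/7 528/119]

x̄ = F·x = [4, 8]
P̄ = F·P·Fᵀ + Q = [11 12; 12 23]
y = z − H·x̄ = [15]
S = H·P̄·Hᵀ + R = [119]
K = P̄·Hᵀ·S⁻¹ = [-2/7; -47/119]
x' = x̄ + K·y = [-2/7, 247/119]
P' = (I − K·H)·P̄ = [9/7 -10/7; -10/7 528/119]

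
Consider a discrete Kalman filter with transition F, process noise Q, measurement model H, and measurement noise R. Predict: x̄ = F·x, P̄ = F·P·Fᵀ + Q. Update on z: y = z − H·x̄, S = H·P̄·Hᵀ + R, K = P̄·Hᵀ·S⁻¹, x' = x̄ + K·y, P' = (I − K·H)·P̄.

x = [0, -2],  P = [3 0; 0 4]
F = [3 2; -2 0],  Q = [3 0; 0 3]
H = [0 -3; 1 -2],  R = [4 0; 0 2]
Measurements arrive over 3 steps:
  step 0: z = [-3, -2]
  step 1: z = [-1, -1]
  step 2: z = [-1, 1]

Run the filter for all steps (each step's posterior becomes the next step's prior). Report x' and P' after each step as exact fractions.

step 0: x̄ = F·x = [-4, 0]
step 0: P̄ = F·P·Fᵀ + Q = [46 -18; -18 15]
step 0: y = z − H·x̄ = [-3, 2]
step 0: S = H·P̄·Hᵀ + R = [139 144; 144 180]
step 0: K = P̄·Hᵀ·S⁻¹ = [-58/119 1811/2142; -33/119 -16/357]
step 0: x' = x̄ + K·y = [-907/1071, 265/357]
step 0: P' = (I − K·H)·P̄ = [3203/1071 232/357; 232/357 44/119]
step 1: x̄ = F·x = [-377/357, 1814/1071]
step 1: P̄ = F·P·Fᵀ + Q = [4664/119 -7334/357; -7334/357 16025/1071]
step 1: y = z − H·x̄ = [1457/357, 3688/1071]
step 1: S = H·P̄·Hᵀ + R = [16501/119 54052/357; 54052/357 196226/1071]
step 1: K = P̄·Hᵀ·S⁻¹ = [-462222/1329019 964302/1329019; -312189/1329019 -108104/1329019]
step 1: x' = x̄ + K·y = [30675/1329019, 604645/1329019]
step 1: P' = (I − K·H)·P̄ = [3161196/1329019 616296/1329019; 616296/1329019 416252/1329019]
step 2: x̄ = F·x = [1301315/1329019, -61350/1329019]
step 2: P̄ = F·P·Fᵀ + Q = [41498381/1329019 -21432360/1329019; -21432360/1329019 16631841/1329019]
step 2: y = z − H·x̄ = [-1513069/1329019, -94996/1329019]
step 2: S = H·P̄·Hᵀ + R = [155002645/1329019 164088126/1329019; 164088126/1329019 196413223/1329019]
step 2: K = P̄·Hᵀ·S⁻¹ = [-913595994/2648311261 1900737635/2648311261; -620886123/2648311261 -218784168/2648311261]
step 2: x' = x̄ + K·y = [3497360439/2648311261, 600257235/2648311261]
step 2: P' = (I − K·H)·P̄ = [6237731254/2648311261 1218127992/2648311261; 1218127992/2648311261 827848164/2648311261]

step 0: x' = [-907/1071, 265/357], P' = [3203/1071 232/357; 232/357 44/119]
step 1: x' = [30675/1329019, 604645/1329019], P' = [3161196/1329019 616296/1329019; 616296/1329019 416252/1329019]
step 2: x' = [3497360439/2648311261, 600257235/2648311261], P' = [6237731254/2648311261 1218127992/2648311261; 1218127992/2648311261 827848164/2648311261]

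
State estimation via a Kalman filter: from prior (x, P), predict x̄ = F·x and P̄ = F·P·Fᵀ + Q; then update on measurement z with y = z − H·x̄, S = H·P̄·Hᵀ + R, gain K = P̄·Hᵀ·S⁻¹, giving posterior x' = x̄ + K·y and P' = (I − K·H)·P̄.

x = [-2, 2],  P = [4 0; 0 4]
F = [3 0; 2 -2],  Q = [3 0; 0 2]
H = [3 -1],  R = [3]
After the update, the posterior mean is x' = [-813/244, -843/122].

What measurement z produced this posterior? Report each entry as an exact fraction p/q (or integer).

z = [-3]

x̄ = F·x = [-6, -8]
P̄ = F·P·Fᵀ + Q = [39 24; 24 34]
S = H·P̄·Hᵀ + R = [244]
K = P̄·Hᵀ·S⁻¹ = [93/244; 19/122]
x' − x̄ = [651/244, 133/122] = K·y
y = (KᵀK)⁻¹·Kᵀ·(x' − x̄) = [7]
z = y + H·x̄ = [7] + [-10] = [-3]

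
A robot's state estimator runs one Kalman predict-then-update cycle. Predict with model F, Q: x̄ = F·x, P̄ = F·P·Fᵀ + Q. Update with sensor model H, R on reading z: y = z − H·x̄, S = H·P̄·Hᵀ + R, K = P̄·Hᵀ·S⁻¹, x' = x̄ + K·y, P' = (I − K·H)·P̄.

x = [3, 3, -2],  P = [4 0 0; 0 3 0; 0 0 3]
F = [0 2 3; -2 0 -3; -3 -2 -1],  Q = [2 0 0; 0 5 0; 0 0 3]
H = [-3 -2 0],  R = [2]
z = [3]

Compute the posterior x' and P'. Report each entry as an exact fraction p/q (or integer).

x' = [-207/239, -45/239, -3116/239]
P' = [5038/239 -7488/239 -5226/239; -7488/239 11247/239 7842/239; -5226/239 7842/239 12897/239]

x̄ = F·x = [0, 0, -13]
P̄ = F·P·Fᵀ + Q = [41 -27 -21; -27 48 33; -21 33 54]
y = z − H·x̄ = [3]
S = H·P̄·Hᵀ + R = [239]
K = P̄·Hᵀ·S⁻¹ = [-69/239; -15/239; -3/239]
x' = x̄ + K·y = [-207/239, -45/239, -3116/239]
P' = (I − K·H)·P̄ = [5038/239 -7488/239 -5226/239; -7488/239 11247/239 7842/239; -5226/239 7842/239 12897/239]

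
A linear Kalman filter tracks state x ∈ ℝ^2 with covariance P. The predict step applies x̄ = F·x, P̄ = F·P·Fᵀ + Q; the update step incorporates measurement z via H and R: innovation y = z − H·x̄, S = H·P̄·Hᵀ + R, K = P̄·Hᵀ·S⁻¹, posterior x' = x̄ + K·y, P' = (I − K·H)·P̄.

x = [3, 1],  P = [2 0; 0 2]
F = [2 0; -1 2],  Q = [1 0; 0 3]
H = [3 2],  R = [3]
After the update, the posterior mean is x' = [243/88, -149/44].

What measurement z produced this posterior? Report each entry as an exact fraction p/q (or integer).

z = [1]

x̄ = F·x = [6, -1]
P̄ = F·P·Fᵀ + Q = [9 -4; -4 13]
S = H·P̄·Hᵀ + R = [88]
K = P̄·Hᵀ·S⁻¹ = [19/88; 7/44]
x' − x̄ = [-285/88, -105/44] = K·y
y = (KᵀK)⁻¹·Kᵀ·(x' − x̄) = [-15]
z = y + H·x̄ = [-15] + [16] = [1]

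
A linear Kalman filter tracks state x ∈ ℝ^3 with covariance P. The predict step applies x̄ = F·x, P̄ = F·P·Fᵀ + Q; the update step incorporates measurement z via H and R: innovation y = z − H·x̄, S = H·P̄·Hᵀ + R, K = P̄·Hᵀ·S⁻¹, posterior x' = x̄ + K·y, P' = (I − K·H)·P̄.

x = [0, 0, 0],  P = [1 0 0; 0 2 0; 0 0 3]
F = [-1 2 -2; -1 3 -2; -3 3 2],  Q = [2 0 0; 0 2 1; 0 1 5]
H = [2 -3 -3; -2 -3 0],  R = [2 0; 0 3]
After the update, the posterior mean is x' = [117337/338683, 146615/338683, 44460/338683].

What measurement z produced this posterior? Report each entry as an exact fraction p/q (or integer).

z = [-1, -2]

x̄ = F·x = [0, 0, 0]
P̄ = F·P·Fᵀ + Q = [23 25 3; 25 33 10; 3 10 44]
S = H·P̄·Hᵀ + R = [631 313; 313 692]
K = P̄·Hᵀ·S⁻¹ = [11577/338683 -64457/338683; -8031/338683 -69292/338683; -96684/338683 26112/338683]
x' − x̄ = [117337/338683, 146615/338683, 44460/338683] = K·y
y = (KᵀK)⁻¹·Kᵀ·(x' − x̄) = [-1, -2]
z = y + H·x̄ = [-1, -2] + [0, 0] = [-1, -2]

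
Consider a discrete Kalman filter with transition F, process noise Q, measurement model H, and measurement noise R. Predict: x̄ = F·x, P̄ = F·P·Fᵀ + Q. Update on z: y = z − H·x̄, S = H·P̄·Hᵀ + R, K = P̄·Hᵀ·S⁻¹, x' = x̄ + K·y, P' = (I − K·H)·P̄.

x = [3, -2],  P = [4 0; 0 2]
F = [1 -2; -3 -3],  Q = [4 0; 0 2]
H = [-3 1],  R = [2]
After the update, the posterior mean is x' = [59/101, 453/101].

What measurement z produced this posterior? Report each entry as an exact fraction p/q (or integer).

z = [3]

x̄ = F·x = [7, -3]
P̄ = F·P·Fᵀ + Q = [16 0; 0 56]
S = H·P̄·Hᵀ + R = [202]
K = P̄·Hᵀ·S⁻¹ = [-24/101; 28/101]
x' − x̄ = [-648/101, 756/101] = K·y
y = (KᵀK)⁻¹·Kᵀ·(x' − x̄) = [27]
z = y + H·x̄ = [27] + [-24] = [3]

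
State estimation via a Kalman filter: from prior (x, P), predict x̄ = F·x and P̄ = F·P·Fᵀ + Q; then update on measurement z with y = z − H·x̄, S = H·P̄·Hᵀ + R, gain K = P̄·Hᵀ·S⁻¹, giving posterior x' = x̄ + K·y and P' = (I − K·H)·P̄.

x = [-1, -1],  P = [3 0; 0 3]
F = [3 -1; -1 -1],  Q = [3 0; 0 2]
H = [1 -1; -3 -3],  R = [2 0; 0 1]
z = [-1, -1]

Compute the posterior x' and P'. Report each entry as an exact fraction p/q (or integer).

x' = [-3611/8785, 6596/8785]
P' = [4398/8785 -3888/8785; -3888/8785 4348/8785]

x̄ = F·x = [-2, 2]
P̄ = F·P·Fᵀ + Q = [33 -6; -6 8]
y = z − H·x̄ = [3, -1]
S = H·P̄·Hᵀ + R = [55 -75; -75 262]
K = P̄·Hᵀ·S⁻¹ = [4143/8785 -306/1757; -4118/8785 -276/1757]
x' = x̄ + K·y = [-3611/8785, 6596/8785]
P' = (I − K·H)·P̄ = [4398/8785 -3888/8785; -3888/8785 4348/8785]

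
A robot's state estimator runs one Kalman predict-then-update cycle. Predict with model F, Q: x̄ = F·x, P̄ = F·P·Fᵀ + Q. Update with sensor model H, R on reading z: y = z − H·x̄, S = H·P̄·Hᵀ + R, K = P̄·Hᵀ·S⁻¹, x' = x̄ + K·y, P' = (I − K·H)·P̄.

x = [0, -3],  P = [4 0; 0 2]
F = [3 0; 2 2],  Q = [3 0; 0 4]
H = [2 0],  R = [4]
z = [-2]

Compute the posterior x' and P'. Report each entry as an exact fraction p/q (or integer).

x̄ = F·x = [0, -6]
P̄ = F·P·Fᵀ + Q = [39 24; 24 28]
y = z − H·x̄ = [-2]
S = H·P̄·Hᵀ + R = [160]
K = P̄·Hᵀ·S⁻¹ = [39/80; 3/10]
x' = x̄ + K·y = [-39/40, -33/5]
P' = (I − K·H)·P̄ = [39/40 3/5; 3/5 68/5]

x' = [-39/40, -33/5]
P' = [39/40 3/5; 3/5 68/5]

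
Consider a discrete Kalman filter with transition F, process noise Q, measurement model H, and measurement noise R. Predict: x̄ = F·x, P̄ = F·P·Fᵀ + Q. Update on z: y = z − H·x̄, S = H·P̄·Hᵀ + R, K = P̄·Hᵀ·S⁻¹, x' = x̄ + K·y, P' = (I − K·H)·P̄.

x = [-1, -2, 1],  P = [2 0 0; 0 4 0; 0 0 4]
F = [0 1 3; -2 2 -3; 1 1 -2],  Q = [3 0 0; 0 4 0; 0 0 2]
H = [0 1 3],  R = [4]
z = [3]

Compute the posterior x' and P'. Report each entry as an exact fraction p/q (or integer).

x̄ = F·x = [1, -5, -5]
P̄ = F·P·Fᵀ + Q = [43 -28 -20; -28 64 28; -20 28 24]
y = z − H·x̄ = [23]
S = H·P̄·Hᵀ + R = [452]
K = P̄·Hᵀ·S⁻¹ = [-22/113; 37/113; 25/113]
x' = x̄ + K·y = [-393/113, 286/113, 10/113]
P' = (I − K·H)·P̄ = [2923/113 92/113 -60/113; 92/113 1756/113 -536/113; -60/113 -536/113 212/113]

x' = [-393/113, 286/113, 10/113]
P' = [2923/113 92/113 -60/113; 92/113 1756/113 -536/113; -60/113 -536/113 212/113]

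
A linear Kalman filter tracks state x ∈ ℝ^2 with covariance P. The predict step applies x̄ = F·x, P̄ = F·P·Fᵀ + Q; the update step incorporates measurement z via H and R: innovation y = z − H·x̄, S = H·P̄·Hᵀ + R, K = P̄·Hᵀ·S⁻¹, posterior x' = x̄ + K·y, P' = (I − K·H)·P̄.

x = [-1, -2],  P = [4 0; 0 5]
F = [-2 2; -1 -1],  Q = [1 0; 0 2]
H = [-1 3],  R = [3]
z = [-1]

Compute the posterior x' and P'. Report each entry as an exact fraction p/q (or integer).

x̄ = F·x = [-2, 3]
P̄ = F·P·Fᵀ + Q = [37 -2; -2 11]
y = z − H·x̄ = [-12]
S = H·P̄·Hᵀ + R = [151]
K = P̄·Hᵀ·S⁻¹ = [-43/151; 35/151]
x' = x̄ + K·y = [214/151, 33/151]
P' = (I − K·H)·P̄ = [3738/151 1203/151; 1203/151 436/151]

x' = [214/151, 33/151]
P' = [3738/151 1203/151; 1203/151 436/151]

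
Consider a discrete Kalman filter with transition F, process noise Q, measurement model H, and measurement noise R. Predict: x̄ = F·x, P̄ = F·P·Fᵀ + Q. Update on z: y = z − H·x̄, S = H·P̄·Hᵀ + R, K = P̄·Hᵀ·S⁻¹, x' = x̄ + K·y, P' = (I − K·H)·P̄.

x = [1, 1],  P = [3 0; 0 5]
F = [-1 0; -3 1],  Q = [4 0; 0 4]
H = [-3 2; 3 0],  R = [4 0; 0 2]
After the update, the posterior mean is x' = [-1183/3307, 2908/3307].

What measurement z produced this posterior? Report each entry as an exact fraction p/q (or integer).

z = [3, -1]

x̄ = F·x = [-1, -2]
P̄ = F·P·Fᵀ + Q = [7 9; 9 36]
S = H·P̄·Hᵀ + R = [103 -9; -9 65]
K = P̄·Hᵀ·S⁻¹ = [-3/3307 1068/3307; 1584/3307 1593/3307]
x' − x̄ = [2124/3307, 9522/3307] = K·y
y = (KᵀK)⁻¹·Kᵀ·(x' − x̄) = [4, 2]
z = y + H·x̄ = [4, 2] + [-1, -3] = [3, -1]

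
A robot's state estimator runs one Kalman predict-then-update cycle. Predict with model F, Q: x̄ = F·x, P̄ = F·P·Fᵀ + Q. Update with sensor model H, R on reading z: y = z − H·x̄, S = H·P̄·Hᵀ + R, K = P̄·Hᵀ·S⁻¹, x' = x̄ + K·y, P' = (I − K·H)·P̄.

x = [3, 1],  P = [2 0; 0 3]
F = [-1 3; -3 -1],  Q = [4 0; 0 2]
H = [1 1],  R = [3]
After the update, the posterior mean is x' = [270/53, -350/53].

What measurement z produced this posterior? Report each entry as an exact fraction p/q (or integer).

z = [-1]

x̄ = F·x = [0, -10]
P̄ = F·P·Fᵀ + Q = [33 -3; -3 23]
S = H·P̄·Hᵀ + R = [53]
K = P̄·Hᵀ·S⁻¹ = [30/53; 20/53]
x' − x̄ = [270/53, 180/53] = K·y
y = (KᵀK)⁻¹·Kᵀ·(x' − x̄) = [9]
z = y + H·x̄ = [9] + [-10] = [-1]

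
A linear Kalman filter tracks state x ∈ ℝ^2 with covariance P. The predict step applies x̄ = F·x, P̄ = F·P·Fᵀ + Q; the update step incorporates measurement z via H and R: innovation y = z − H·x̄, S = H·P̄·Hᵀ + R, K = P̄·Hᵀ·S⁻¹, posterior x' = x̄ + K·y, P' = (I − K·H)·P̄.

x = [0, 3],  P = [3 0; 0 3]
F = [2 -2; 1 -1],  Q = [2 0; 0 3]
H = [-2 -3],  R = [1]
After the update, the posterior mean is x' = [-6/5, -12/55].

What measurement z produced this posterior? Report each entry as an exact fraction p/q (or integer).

z = [3]

x̄ = F·x = [-6, -3]
P̄ = F·P·Fᵀ + Q = [26 12; 12 9]
S = H·P̄·Hᵀ + R = [330]
K = P̄·Hᵀ·S⁻¹ = [-4/15; -17/110]
x' − x̄ = [24/5, 153/55] = K·y
y = (KᵀK)⁻¹·Kᵀ·(x' − x̄) = [-18]
z = y + H·x̄ = [-18] + [21] = [3]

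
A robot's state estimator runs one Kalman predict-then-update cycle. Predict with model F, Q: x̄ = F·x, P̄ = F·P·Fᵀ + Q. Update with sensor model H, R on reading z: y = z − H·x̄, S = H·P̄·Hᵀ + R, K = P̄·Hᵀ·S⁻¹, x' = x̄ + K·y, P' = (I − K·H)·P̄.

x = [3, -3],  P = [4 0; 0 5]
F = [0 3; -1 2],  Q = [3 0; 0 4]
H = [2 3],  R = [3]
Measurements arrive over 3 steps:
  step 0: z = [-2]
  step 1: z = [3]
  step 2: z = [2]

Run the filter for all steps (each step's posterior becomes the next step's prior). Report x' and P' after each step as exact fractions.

step 0: x̄ = F·x = [-9, -9]
step 0: P̄ = F·P·Fᵀ + Q = [48 30; 30 28]
step 0: y = z − H·x̄ = [43]
step 0: S = H·P̄·Hᵀ + R = [807]
step 0: K = P̄·Hᵀ·S⁻¹ = [62/269; 48/269]
step 0: x' = x̄ + K·y = [245/269, -357/269]
step 0: P' = (I − K·H)·P̄ = [1380/269 -858/269; -858/269 620/269]
step 1: x̄ = F·x = [-1071/269, -959/269]
step 1: P̄ = F·P·Fᵀ + Q = [6387/269 6294/269; 6294/269 8368/269]
step 1: y = z − H·x̄ = [5826/269]
step 1: S = H·P̄·Hᵀ + R = [177195/269]
step 1: K = P̄·Hᵀ·S⁻¹ = [10552/59065; 12564/59065]
step 1: x' = x̄ + K·y = [-6627/59065, 61541/59065]
step 1: P' = (I − K·H)·P̄ = [160647/59065 -96546/59065; -96546/59065 76928/59065]
step 2: x̄ = F·x = [184623/59065, 129709/59065]
step 2: P̄ = F·P·Fᵀ + Q = [869547/59065 751206/59065; 751206/59065 1090803/59065]
step 2: y = z − H·x̄ = [-640243/59065]
step 2: S = H·P̄·Hᵀ + R = [22487082/59065]
step 2: K = P̄·Hᵀ·S⁻¹ = [665452/3747847; 1591607/7495694]
step 2: x' = x̄ + K·y = [4501613/3747847, -791607/7495694]
step 2: P' = (I − K·H)·P̄ = [10191669/3747847 -6128994/3747847; -6128994/3747847 9763599/7495694]

step 0: x' = [245/269, -357/269], P' = [1380/269 -858/269; -858/269 620/269]
step 1: x' = [-6627/59065, 61541/59065], P' = [160647/59065 -96546/59065; -96546/59065 76928/59065]
step 2: x' = [4501613/3747847, -791607/7495694], P' = [10191669/3747847 -6128994/3747847; -6128994/3747847 9763599/7495694]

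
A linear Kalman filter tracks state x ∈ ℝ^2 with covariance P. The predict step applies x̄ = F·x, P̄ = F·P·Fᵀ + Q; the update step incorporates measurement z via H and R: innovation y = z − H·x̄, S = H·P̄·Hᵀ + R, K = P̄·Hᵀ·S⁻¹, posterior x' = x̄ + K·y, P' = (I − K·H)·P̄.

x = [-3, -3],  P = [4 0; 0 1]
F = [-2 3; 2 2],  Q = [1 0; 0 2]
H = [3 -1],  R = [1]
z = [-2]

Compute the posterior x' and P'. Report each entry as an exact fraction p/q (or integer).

x' = [-1391/317, -3544/317]
P' = [498/317 1406/317; 1406/317 4270/317]

x̄ = F·x = [-3, -12]
P̄ = F·P·Fᵀ + Q = [26 -10; -10 22]
y = z − H·x̄ = [-5]
S = H·P̄·Hᵀ + R = [317]
K = P̄·Hᵀ·S⁻¹ = [88/317; -52/317]
x' = x̄ + K·y = [-1391/317, -3544/317]
P' = (I − K·H)·P̄ = [498/317 1406/317; 1406/317 4270/317]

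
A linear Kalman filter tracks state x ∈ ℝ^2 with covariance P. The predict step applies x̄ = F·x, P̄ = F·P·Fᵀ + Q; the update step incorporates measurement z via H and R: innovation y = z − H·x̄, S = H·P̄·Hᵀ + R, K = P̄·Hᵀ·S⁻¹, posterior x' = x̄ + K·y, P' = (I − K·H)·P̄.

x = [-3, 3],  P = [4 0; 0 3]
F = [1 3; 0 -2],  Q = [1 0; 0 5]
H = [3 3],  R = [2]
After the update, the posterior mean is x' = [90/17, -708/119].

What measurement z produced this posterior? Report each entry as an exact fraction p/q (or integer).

z = [-2]

x̄ = F·x = [6, -6]
P̄ = F·P·Fᵀ + Q = [32 -18; -18 17]
S = H·P̄·Hᵀ + R = [119]
K = P̄·Hᵀ·S⁻¹ = [6/17; -3/119]
x' − x̄ = [-12/17, 6/119] = K·y
y = (KᵀK)⁻¹·Kᵀ·(x' − x̄) = [-2]
z = y + H·x̄ = [-2] + [0] = [-2]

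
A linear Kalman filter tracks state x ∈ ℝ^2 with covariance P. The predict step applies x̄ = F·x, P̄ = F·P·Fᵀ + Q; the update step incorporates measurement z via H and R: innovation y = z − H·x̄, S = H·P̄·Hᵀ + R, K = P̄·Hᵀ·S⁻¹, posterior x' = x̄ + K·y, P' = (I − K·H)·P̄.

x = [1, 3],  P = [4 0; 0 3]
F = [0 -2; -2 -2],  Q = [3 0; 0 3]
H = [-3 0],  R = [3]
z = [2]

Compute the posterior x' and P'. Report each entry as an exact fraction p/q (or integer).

x' = [-18/23, -88/23]
P' = [15/46 6/23; 6/23 497/23]

x̄ = F·x = [-6, -8]
P̄ = F·P·Fᵀ + Q = [15 12; 12 31]
y = z − H·x̄ = [-16]
S = H·P̄·Hᵀ + R = [138]
K = P̄·Hᵀ·S⁻¹ = [-15/46; -6/23]
x' = x̄ + K·y = [-18/23, -88/23]
P' = (I − K·H)·P̄ = [15/46 6/23; 6/23 497/23]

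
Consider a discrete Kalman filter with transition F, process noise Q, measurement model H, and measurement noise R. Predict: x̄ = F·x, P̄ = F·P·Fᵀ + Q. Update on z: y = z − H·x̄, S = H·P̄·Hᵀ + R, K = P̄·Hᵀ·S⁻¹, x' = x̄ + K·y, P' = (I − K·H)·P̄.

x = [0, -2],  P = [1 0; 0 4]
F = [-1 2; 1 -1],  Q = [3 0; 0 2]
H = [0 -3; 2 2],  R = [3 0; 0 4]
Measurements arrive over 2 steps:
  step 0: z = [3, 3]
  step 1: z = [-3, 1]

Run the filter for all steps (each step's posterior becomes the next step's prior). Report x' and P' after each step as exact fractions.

step 0: x' = [219/104, -185/208], P' = [16/13 -17/52; -17/52 33/104]
step 1: x' = [-16999/16731, 13163/11154], P' = [18476/16731 -1619/5577; -1619/5577 571/1859]

step 0: x̄ = F·x = [-4, 2]
step 0: P̄ = F·P·Fᵀ + Q = [20 -9; -9 7]
step 0: y = z − H·x̄ = [9, 7]
step 0: S = H·P̄·Hᵀ + R = [66 12; 12 40]
step 0: K = P̄·Hᵀ·S⁻¹ = [17/52 47/104; -33/104 -1/208]
step 0: x' = x̄ + K·y = [219/104, -185/208]
step 0: P' = (I − K·H)·P̄ = [16/13 -17/52; -17/52 33/104]
step 1: x̄ = F·x = [-101/26, 623/208]
step 1: P̄ = F·P·Fᵀ + Q = [177/26 -37/13; -37/13 437/104]
step 1: y = z − H·x̄ = [1245/208, 289/104]
step 1: S = H·P̄·Hᵀ + R = [4245/104 -423/52; -423/52 657/26]
step 1: K = P̄·Hᵀ·S⁻¹ = [1619/5577 13619/33462; -571/1859 47/5577]
step 1: x' = x̄ + K·y = [-16999/16731, 13163/11154]
step 1: P' = (I − K·H)·P̄ = [18476/16731 -1619/5577; -1619/5577 571/1859]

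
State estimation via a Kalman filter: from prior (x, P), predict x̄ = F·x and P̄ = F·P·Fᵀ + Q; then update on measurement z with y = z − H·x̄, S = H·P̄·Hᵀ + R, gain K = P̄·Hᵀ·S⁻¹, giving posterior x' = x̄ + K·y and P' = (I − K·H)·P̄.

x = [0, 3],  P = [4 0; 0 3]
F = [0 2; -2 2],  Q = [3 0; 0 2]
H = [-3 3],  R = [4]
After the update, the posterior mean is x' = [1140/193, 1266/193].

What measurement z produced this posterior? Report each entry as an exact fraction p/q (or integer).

z = [2]

x̄ = F·x = [6, 6]
P̄ = F·P·Fᵀ + Q = [15 12; 12 30]
S = H·P̄·Hᵀ + R = [193]
K = P̄·Hᵀ·S⁻¹ = [-9/193; 54/193]
x' − x̄ = [-18/193, 108/193] = K·y
y = (KᵀK)⁻¹·Kᵀ·(x' − x̄) = [2]
z = y + H·x̄ = [2] + [0] = [2]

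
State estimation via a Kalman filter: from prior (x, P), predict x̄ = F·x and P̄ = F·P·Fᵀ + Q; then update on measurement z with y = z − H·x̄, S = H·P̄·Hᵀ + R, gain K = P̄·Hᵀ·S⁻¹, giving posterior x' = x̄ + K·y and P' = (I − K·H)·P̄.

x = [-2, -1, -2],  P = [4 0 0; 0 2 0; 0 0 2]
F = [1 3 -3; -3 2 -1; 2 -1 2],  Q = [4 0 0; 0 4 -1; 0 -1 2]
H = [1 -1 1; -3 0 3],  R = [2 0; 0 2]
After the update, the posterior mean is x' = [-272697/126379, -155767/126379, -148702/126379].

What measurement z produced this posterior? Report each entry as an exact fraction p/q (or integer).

x̄ = F·x = [1, 6, -7]
P̄ = F·P·Fᵀ + Q = [44 6 -10; 6 50 -33; -10 -33 28]
S = H·P̄·Hᵀ + R = [158 69; 69 830]
K = P̄·Hᵀ·S⁻¹ = [34418/126379 -27528/126379; -55837/126379 -13173/126379; 34464/126379 14493/126379]
x' − x̄ = [-399076/126379, -914041/126379, 735951/126379] = K·y
y = (KᵀK)⁻¹·Kᵀ·(x' − x̄) = [10, 27]
z = y + H·x̄ = [10, 27] + [-12, -24] = [-2, 3]

z = [-2, 3]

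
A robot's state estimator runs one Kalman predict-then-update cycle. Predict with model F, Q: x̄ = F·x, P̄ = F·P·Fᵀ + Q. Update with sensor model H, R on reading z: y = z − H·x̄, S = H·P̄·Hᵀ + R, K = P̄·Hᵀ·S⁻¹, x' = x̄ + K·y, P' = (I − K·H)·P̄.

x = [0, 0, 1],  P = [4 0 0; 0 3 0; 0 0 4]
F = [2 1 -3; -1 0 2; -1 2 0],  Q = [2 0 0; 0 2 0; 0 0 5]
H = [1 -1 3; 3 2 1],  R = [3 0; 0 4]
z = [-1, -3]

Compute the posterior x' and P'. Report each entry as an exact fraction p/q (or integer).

x̄ = F·x = [-3, 2, 0]
P̄ = F·P·Fᵀ + Q = [57 -32 -2; -32 22 4; -2 4 21]
y = z − H·x̄ = [4, 2]
S = H·P̄·Hᵀ + R = [299 222; 222 246]
K = P̄·Hᵀ·S⁻¹ = [-482/4045 4323/8090; 54/4045 -838/4045; 1486/4045 -5777/24270]
x' = x̄ + K·y = [-1948/809, 1326/809, 2411/2427]
P' = (I − K·H)·P̄ = [87227/8090 -45932/4045 -60661/8090; -45932/4045 51034/4045 32376/4045; -60661/8090 32376/4045 134329/24270]

x' = [-1948/809, 1326/809, 2411/2427]
P' = [87227/8090 -45932/4045 -60661/8090; -45932/4045 51034/4045 32376/4045; -60661/8090 32376/4045 134329/24270]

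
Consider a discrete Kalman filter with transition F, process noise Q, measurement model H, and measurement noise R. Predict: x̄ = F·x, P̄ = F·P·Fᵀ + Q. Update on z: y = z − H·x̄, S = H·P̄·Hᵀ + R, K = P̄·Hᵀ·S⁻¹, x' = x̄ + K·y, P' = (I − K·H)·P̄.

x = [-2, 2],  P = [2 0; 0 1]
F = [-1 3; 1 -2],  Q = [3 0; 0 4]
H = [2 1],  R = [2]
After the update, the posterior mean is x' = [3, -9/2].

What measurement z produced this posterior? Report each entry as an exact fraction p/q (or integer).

x̄ = F·x = [8, -6]
P̄ = F·P·Fᵀ + Q = [14 -8; -8 10]
S = H·P̄·Hᵀ + R = [36]
K = P̄·Hᵀ·S⁻¹ = [5/9; -1/6]
x' − x̄ = [-5, 3/2] = K·y
y = (KᵀK)⁻¹·Kᵀ·(x' − x̄) = [-9]
z = y + H·x̄ = [-9] + [10] = [1]

z = [1]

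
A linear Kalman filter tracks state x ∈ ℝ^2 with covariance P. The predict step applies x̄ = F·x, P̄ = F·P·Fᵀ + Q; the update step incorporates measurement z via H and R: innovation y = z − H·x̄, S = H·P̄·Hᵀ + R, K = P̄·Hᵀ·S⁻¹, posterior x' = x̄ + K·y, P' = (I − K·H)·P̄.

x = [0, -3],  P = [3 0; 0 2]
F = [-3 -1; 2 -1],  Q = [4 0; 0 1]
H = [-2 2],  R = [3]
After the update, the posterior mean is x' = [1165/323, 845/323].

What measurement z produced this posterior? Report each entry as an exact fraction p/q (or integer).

z = [-2]

x̄ = F·x = [3, 3]
P̄ = F·P·Fᵀ + Q = [33 -16; -16 15]
S = H·P̄·Hᵀ + R = [323]
K = P̄·Hᵀ·S⁻¹ = [-98/323; 62/323]
x' − x̄ = [196/323, -124/323] = K·y
y = (KᵀK)⁻¹·Kᵀ·(x' − x̄) = [-2]
z = y + H·x̄ = [-2] + [0] = [-2]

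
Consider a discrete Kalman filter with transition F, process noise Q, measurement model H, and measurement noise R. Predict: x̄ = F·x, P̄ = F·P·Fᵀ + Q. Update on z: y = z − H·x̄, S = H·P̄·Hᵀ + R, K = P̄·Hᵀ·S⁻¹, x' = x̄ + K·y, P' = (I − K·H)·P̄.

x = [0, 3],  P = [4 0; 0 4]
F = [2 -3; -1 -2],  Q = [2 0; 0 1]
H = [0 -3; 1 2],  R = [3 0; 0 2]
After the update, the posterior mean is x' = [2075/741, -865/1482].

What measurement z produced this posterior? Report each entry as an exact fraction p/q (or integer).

z = [2, 2]

x̄ = F·x = [-9, -6]
P̄ = F·P·Fᵀ + Q = [54 16; 16 21]
S = H·P̄·Hᵀ + R = [192 -174; -174 204]
K = P̄·Hᵀ·S⁻¹ = [431/741 680/741; -230/741 29/1482]
x' − x̄ = [8744/741, 8027/1482] = K·y
y = (KᵀK)⁻¹·Kᵀ·(x' − x̄) = [-16, 23]
z = y + H·x̄ = [-16, 23] + [18, -21] = [2, 2]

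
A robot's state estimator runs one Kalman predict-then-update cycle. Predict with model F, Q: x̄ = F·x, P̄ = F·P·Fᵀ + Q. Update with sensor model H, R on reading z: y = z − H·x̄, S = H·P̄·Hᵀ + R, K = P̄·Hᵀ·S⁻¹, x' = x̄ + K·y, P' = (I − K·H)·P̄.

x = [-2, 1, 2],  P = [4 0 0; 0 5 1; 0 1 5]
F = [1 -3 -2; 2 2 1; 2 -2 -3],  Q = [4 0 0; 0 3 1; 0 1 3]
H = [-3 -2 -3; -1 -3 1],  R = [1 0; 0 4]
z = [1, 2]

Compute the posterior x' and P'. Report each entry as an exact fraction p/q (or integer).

x̄ = F·x = [-9, 0, -12]
P̄ = F·P·Fᵀ + Q = [85 -39 81; -39 48 -26; 81 -26 96]
y = z − H·x̄ = [-62, 5]
S = H·P̄·Hᵀ + R = [2500 -356; -356 377]
K = P̄·Hᵀ·S⁻¹ = [-29528/203941 33245/203941; -9313/815764 -73064/203941; -147475/815764 15494/203941]
x' = x̄ + K·y = [161492/203941, -441937/407882, -167919/407882]
P' = (I − K·H)·P̄ = [1176540/203941 -675332/203941 -716476/203941; -675332/203941 1793123/815764 1509017/815764; -716476/203941 1509017/815764 1909051/815764]

x' = [161492/203941, -441937/407882, -167919/407882]
P' = [1176540/203941 -675332/203941 -716476/203941; -675332/203941 1793123/815764 1509017/815764; -716476/203941 1509017/815764 1909051/815764]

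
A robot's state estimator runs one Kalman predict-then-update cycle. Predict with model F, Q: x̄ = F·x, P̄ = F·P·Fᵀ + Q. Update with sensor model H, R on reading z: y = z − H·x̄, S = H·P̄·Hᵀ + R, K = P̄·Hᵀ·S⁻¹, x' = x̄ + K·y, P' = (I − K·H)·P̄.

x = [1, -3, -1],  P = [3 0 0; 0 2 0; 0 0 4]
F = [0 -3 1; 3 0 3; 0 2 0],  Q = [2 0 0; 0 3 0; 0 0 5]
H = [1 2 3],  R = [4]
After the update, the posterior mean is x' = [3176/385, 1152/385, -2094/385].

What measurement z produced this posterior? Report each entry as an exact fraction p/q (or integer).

z = [-2]

x̄ = F·x = [8, 0, -6]
P̄ = F·P·Fᵀ + Q = [24 12 -12; 12 66 0; -12 0 13]
S = H·P̄·Hᵀ + R = [385]
K = P̄·Hᵀ·S⁻¹ = [12/385; 144/385; 27/385]
x' − x̄ = [96/385, 1152/385, 216/385] = K·y
y = (KᵀK)⁻¹·Kᵀ·(x' − x̄) = [8]
z = y + H·x̄ = [8] + [-10] = [-2]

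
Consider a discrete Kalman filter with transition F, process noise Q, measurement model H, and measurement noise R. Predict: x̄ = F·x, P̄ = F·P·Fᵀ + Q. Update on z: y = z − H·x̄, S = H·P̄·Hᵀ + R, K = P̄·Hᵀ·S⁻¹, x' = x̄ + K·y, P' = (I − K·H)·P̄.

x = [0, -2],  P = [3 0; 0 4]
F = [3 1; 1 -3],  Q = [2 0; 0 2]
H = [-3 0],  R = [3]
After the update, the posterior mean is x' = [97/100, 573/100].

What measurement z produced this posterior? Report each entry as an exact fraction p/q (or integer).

z = [-3]

x̄ = F·x = [-2, 6]
P̄ = F·P·Fᵀ + Q = [33 -3; -3 41]
S = H·P̄·Hᵀ + R = [300]
K = P̄·Hᵀ·S⁻¹ = [-33/100; 3/100]
x' − x̄ = [297/100, -27/100] = K·y
y = (KᵀK)⁻¹·Kᵀ·(x' − x̄) = [-9]
z = y + H·x̄ = [-9] + [6] = [-3]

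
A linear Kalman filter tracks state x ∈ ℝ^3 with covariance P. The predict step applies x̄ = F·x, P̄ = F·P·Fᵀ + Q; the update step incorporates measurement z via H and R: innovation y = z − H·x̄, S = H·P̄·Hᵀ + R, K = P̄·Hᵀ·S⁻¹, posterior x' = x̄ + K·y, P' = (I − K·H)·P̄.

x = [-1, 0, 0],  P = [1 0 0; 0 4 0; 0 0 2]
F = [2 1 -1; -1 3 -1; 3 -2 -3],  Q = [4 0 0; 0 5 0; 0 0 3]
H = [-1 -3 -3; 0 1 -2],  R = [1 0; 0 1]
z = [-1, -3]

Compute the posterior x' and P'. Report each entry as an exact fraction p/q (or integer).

x' = [-110047/82015, -15509/32806, 102452/82015]
P' = [523184/82015 -22583/16403 -58194/82015; -22583/16403 14987/32806 1100/16403; -58194/82015 1100/16403 16569/82015]

x̄ = F·x = [-2, 1, -3]
P̄ = F·P·Fᵀ + Q = [14 12 4; 12 44 -21; 4 -21 46]
y = z − H·x̄ = [-9, -10]
S = H·P̄·Hᵀ + R = [543 77; 77 313]
K = P̄·Hᵀ·S⁻¹ = [-9857/82015 3473/82015; -6395/32806 10587/32806; -8013/82015 -27638/82015]
x' = x̄ + K·y = [-110047/82015, -15509/32806, 102452/82015]
P' = (I − K·H)·P̄ = [523184/82015 -22583/16403 -58194/82015; -22583/16403 14987/32806 1100/16403; -58194/82015 1100/16403 16569/82015]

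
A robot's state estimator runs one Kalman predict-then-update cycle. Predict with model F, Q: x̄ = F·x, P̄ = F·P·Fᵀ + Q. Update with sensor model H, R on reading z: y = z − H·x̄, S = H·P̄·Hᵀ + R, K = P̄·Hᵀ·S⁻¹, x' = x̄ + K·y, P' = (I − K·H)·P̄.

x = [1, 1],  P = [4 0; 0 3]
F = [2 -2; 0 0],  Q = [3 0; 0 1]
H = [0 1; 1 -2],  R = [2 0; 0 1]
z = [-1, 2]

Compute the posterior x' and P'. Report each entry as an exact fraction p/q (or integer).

x̄ = F·x = [0, 0]
P̄ = F·P·Fᵀ + Q = [31 0; 0 1]
y = z − H·x̄ = [-1, 2]
S = H·P̄·Hᵀ + R = [3 -2; -2 36]
K = P̄·Hᵀ·S⁻¹ = [31/52 93/104; 4/13 -1/26]
x' = x̄ + K·y = [31/26, -5/13]
P' = (I − K·H)·P̄ = [341/104 31/26; 31/26 8/13]

x' = [31/26, -5/13]
P' = [341/104 31/26; 31/26 8/13]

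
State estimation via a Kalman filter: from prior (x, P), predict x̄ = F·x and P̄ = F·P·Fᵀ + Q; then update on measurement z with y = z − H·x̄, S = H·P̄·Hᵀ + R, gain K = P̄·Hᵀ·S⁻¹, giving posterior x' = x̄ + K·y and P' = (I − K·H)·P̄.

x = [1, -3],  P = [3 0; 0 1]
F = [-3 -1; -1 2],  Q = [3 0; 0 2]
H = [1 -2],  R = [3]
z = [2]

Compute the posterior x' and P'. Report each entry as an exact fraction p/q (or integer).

x' = [-34/7, -27/7]
P' = [1013/42 481/42; 481/42 257/42]

x̄ = F·x = [0, -7]
P̄ = F·P·Fᵀ + Q = [31 7; 7 9]
y = z − H·x̄ = [-12]
S = H·P̄·Hᵀ + R = [42]
K = P̄·Hᵀ·S⁻¹ = [17/42; -11/42]
x' = x̄ + K·y = [-34/7, -27/7]
P' = (I − K·H)·P̄ = [1013/42 481/42; 481/42 257/42]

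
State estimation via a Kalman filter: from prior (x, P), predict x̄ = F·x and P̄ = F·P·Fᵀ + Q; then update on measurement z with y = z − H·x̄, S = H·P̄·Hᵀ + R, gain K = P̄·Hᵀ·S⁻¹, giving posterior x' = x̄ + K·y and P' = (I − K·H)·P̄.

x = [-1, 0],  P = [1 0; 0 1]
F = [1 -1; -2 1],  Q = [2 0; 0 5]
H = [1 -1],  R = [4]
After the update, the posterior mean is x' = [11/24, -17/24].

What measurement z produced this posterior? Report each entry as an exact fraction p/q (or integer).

x̄ = F·x = [-1, 2]
P̄ = F·P·Fᵀ + Q = [4 -3; -3 10]
S = H·P̄·Hᵀ + R = [24]
K = P̄·Hᵀ·S⁻¹ = [7/24; -13/24]
x' − x̄ = [35/24, -65/24] = K·y
y = (KᵀK)⁻¹·Kᵀ·(x' − x̄) = [5]
z = y + H·x̄ = [5] + [-3] = [2]

z = [2]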